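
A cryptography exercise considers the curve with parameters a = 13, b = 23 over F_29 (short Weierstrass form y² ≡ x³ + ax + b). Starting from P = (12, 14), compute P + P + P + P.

Repeated addition: build up to 4P.
2P: tangent at (12, 14): λ = (3·12² + 13)/(2·14) ≡ 10/28. 28⁻¹ ≡ 28 (mod 29), so λ ≡ 10·28 ≡ 19.
  x = λ² - 12 - 12 = 361 - 24 ≡ 18; y = λ·(12 - 18) - 14 ≡ 17. → (18, 17)
3P: (18, 17) + (12, 14). λ = (14 - 17)/(12 - 18) ≡ 26/23 mod 29. 23⁻¹ ≡ 24 (mod 29), so λ ≡ 15.
  x = λ² - 18 - 12 = 225 - 30 ≡ 21; y = λ·(18 - 21) - 17 ≡ 25. → (21, 25)
4P: (21, 25) + (12, 14). λ = (14 - 25)/(12 - 21) ≡ 18/20 mod 29. 20⁻¹ ≡ 16 (mod 29), so λ ≡ 27.
  x = λ² - 21 - 12 = 729 - 33 ≡ 0; y = λ·(21 - 0) - 25 ≡ 20. → (0, 20)

(0, 20)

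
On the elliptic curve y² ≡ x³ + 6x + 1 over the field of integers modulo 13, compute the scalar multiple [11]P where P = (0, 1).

Double-and-add on 11 = (1011)₂. Start with P = (0, 1) for the leading 1-bit.
double: tangent at (0, 1): λ = (3·0² + 6)/(2·1) ≡ 6/2. 2⁻¹ ≡ 7 (mod 13) since 2·7 = 14 ≡ 1, so λ ≡ 6·7 ≡ 3.
  x = λ² - 0 - 0 = 9 - 0 ≡ 9; y = λ·(0 - 9) - 1 ≡ 11. → (9, 11)
double: tangent at (9, 11): λ = (3·9² + 6)/(2·11) ≡ 2/9. 9⁻¹ ≡ 3 (mod 13) since 9·3 = 27 ≡ 1, so λ ≡ 2·3 ≡ 6.
  x = λ² - 9 - 9 = 36 - 18 ≡ 5; y = λ·(9 - 5) - 11 ≡ 0. → (5, 0)
add P: (5, 0) + (0, 1). λ = (1 - 0)/(0 - 5) ≡ 1/8 mod 13. 8⁻¹ ≡ 5 (mod 13), so λ ≡ 5.
  x = λ² - 5 - 0 = 25 - 5 ≡ 7; y = λ·(5 - 7) - 0 ≡ 3. → (7, 3)
double: tangent at (7, 3): λ = (3·7² + 6)/(2·3) ≡ 10/6. 6⁻¹ ≡ 11 (mod 13) since 6·11 = 66 ≡ 1, so λ ≡ 10·11 ≡ 6.
  x = λ² - 7 - 7 = 36 - 14 ≡ 9; y = λ·(7 - 9) - 3 ≡ 11. → (9, 11)
add P: (9, 11) + (0, 1). λ = (1 - 11)/(0 - 9) ≡ 3/4 mod 13. 4⁻¹ ≡ 10 (mod 13) since 4·10 = 40 ≡ 1, so λ ≡ 4.
  x = λ² - 9 - 0 = 16 - 9 ≡ 7; y = λ·(9 - 7) - 11 ≡ 10. → (7, 10)

(7, 10)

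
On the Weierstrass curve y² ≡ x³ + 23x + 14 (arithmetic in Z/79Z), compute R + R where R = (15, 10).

tangent at (15, 10): λ = (3·15² + 23)/(2·10) ≡ 66/20. 20⁻¹ ≡ 4 (mod 79) since 20·4 = 80 ≡ 1, so λ ≡ 66·4 ≡ 27.
  x = λ² - 15 - 15 = 729 - 30 ≡ 67; y = λ·(15 - 67) - 10 ≡ 8. → (67, 8)

(67, 8)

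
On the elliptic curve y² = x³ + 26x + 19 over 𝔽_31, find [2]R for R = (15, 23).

tangent at (15, 23): λ = (3·15² + 26)/(2·23) ≡ 19/15. 15⁻¹ ≡ 29 (mod 31), so λ ≡ 19·29 ≡ 24.
  x = λ² - 15 - 15 = 576 - 30 ≡ 19; y = λ·(15 - 19) - 23 ≡ 5. → (19, 5)

(19, 5)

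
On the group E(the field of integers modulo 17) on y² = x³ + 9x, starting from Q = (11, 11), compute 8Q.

Double-and-add on 8 = (1000)₂. Start with Q = (11, 11) for the leading 1-bit.
double: tangent at (11, 11): λ = (3·11² + 9)/(2·11) ≡ 15/5. 5⁻¹ ≡ 7 (mod 17) since 5·7 = 35 ≡ 1, so λ ≡ 15·7 ≡ 3.
  x = λ² - 11 - 11 = 9 - 22 ≡ 4; y = λ·(11 - 4) - 11 ≡ 10. → (4, 10)
double: tangent at (4, 10): λ = (3·4² + 9)/(2·10) ≡ 6/3. 3⁻¹ ≡ 6 (mod 17), so λ ≡ 6·6 ≡ 2.
  x = λ² - 4 - 4 = 4 - 8 ≡ 13; y = λ·(4 - 13) - 10 ≡ 6. → (13, 6)
double: tangent at (13, 6): λ = (3·13² + 9)/(2·6) ≡ 6/12. 12⁻¹ ≡ 10 (mod 17), so λ ≡ 6·10 ≡ 9.
  x = λ² - 13 - 13 = 81 - 26 ≡ 4; y = λ·(13 - 4) - 6 ≡ 7. → (4, 7)

(4, 7)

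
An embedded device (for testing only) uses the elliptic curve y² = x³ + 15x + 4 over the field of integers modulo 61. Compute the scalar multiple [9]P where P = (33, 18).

(1, 52)

Repeated addition: build up to 9P.
2P: tangent at (33, 18): λ = (3·33² + 15)/(2·18) ≡ 49/36. 36⁻¹ ≡ 39 (mod 61), so λ ≡ 49·39 ≡ 20.
  x = λ² - 33 - 33 = 400 - 66 ≡ 29; y = λ·(33 - 29) - 18 ≡ 1. → (29, 1)
3P: (29, 1) + (33, 18). λ = (18 - 1)/(33 - 29) ≡ 17/4 mod 61. 4⁻¹ ≡ 46 (mod 61), so λ ≡ 50.
  x = λ² - 29 - 33 = 2500 - 62 ≡ 59; y = λ·(29 - 59) - 1 ≡ 24. → (59, 24)
4P: (59, 24) + (33, 18). λ = (18 - 24)/(33 - 59) ≡ 55/35 mod 61. 35⁻¹ ≡ 7 (mod 61), so λ ≡ 19.
  x = λ² - 59 - 33 = 361 - 92 ≡ 25; y = λ·(59 - 25) - 24 ≡ 12. → (25, 12)
5P: (25, 12) + (33, 18). λ = (18 - 12)/(33 - 25) ≡ 6/8 mod 61. 8⁻¹ ≡ 23 (mod 61), so λ ≡ 16.
  x = λ² - 25 - 33 = 256 - 58 ≡ 15; y = λ·(25 - 15) - 12 ≡ 26. → (15, 26)
6P: (15, 26) + (33, 18). λ = (18 - 26)/(33 - 15) ≡ 53/18 mod 61. 18⁻¹ ≡ 17 (mod 61) since 18·17 = 306 ≡ 1, so λ ≡ 47.
  x = λ² - 15 - 33 = 2209 - 48 ≡ 26; y = λ·(15 - 26) - 26 ≡ 6. → (26, 6)
7P: (26, 6) + (33, 18). λ = (18 - 6)/(33 - 26) ≡ 12/7 mod 61. 7⁻¹ ≡ 35 (mod 61) since 7·35 = 245 ≡ 1, so λ ≡ 54.
  x = λ² - 26 - 33 = 2916 - 59 ≡ 51; y = λ·(26 - 51) - 6 ≡ 47. → (51, 47)
8P: (51, 47) + (33, 18). λ = (18 - 47)/(33 - 51) ≡ 32/43 mod 61. 43⁻¹ ≡ 44 (mod 61), so λ ≡ 5.
  x = λ² - 51 - 33 = 25 - 84 ≡ 2; y = λ·(51 - 2) - 47 ≡ 15. → (2, 15)
9P: (2, 15) + (33, 18). λ = (18 - 15)/(33 - 2) ≡ 3/31 mod 61. 31⁻¹ ≡ 2 (mod 61) since 31·2 = 62 ≡ 1, so λ ≡ 6.
  x = λ² - 2 - 33 = 36 - 35 ≡ 1; y = λ·(2 - 1) - 15 ≡ 52. → (1, 52)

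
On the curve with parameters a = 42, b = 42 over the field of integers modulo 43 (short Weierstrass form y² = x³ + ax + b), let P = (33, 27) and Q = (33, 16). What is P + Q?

The two points share x = 33 and their y-coordinates satisfy 27 + 16 ≡ 0 (mod 43), so they are inverses. Their sum is ∞.

O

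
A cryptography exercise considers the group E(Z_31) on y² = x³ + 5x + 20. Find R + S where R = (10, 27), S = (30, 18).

(10, 27) + (30, 18). λ = (18 - 27)/(30 - 10) ≡ 22/20 mod 31. 20⁻¹ ≡ 14 (mod 31) since 20·14 = 280 ≡ 1, so λ ≡ 29.
  x = λ² - 10 - 30 = 841 - 40 ≡ 26; y = λ·(10 - 26) - 27 ≡ 5. → (26, 5)

(26, 5)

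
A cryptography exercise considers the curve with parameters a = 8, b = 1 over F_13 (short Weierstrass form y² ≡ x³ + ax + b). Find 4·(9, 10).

(0, 1)

Write P = (9, 10).
Double-and-add on 4 = (100)₂. Start with P = (9, 10) for the leading 1-bit.
double: tangent at (9, 10): λ = (3·9² + 8)/(2·10) ≡ 4/7. 7⁻¹ ≡ 2 (mod 13), so λ ≡ 4·2 ≡ 8.
  x = λ² - 9 - 9 = 64 - 18 ≡ 7; y = λ·(9 - 7) - 10 ≡ 6. → (7, 6)
double: tangent at (7, 6): λ = (3·7² + 8)/(2·6) ≡ 12/12. 12⁻¹ ≡ 12 (mod 13) since 12·12 = 144 ≡ 1, so λ ≡ 12·12 ≡ 1.
  x = λ² - 7 - 7 = 1 - 14 ≡ 0; y = λ·(7 - 0) - 6 ≡ 1. → (0, 1)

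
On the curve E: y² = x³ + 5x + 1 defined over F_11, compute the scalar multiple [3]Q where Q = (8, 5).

Repeated addition: build up to 3Q.
2Q: tangent at (8, 5): λ = (3·8² + 5)/(2·5) ≡ 10/10. 10⁻¹ ≡ 10 (mod 11), so λ ≡ 10·10 ≡ 1.
  x = λ² - 8 - 8 = 1 - 16 ≡ 7; y = λ·(8 - 7) - 5 ≡ 7. → (7, 7)
3Q: (7, 7) + (8, 5). λ = (5 - 7)/(8 - 7) ≡ 9/1 mod 11. 1⁻¹ ≡ 1 (mod 11), so λ ≡ 9.
  x = λ² - 7 - 8 = 81 - 15 ≡ 0; y = λ·(7 - 0) - 7 ≡ 1. → (0, 1)

(0, 1)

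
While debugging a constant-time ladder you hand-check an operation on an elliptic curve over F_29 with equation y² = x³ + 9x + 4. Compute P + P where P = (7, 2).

(28, 20)

tangent at (7, 2): λ = (3·7² + 9)/(2·2) ≡ 11/4. 4⁻¹ ≡ 22 (mod 29) since 4·22 = 88 ≡ 1, so λ ≡ 11·22 ≡ 10.
  x = λ² - 7 - 7 = 100 - 14 ≡ 28; y = λ·(7 - 28) - 2 ≡ 20. → (28, 20)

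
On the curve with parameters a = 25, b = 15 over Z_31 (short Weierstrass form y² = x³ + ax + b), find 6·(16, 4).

(14, 3)

Write Q = (16, 4).
Repeated addition: build up to 6Q.
2Q: tangent at (16, 4): λ = (3·16² + 25)/(2·4) ≡ 18/8. 8⁻¹ ≡ 4 (mod 31) since 8·4 = 32 ≡ 1, so λ ≡ 18·4 ≡ 10.
  x = λ² - 16 - 16 = 100 - 32 ≡ 6; y = λ·(16 - 6) - 4 ≡ 3. → (6, 3)
3Q: (6, 3) + (16, 4). λ = (4 - 3)/(16 - 6) ≡ 1/10 mod 31. 10⁻¹ ≡ 28 (mod 31) since 10·28 = 280 ≡ 1, so λ ≡ 28.
  x = λ² - 6 - 16 = 784 - 22 ≡ 18; y = λ·(6 - 18) - 3 ≡ 2. → (18, 2)
4Q: (18, 2) + (16, 4). λ = (4 - 2)/(16 - 18) ≡ 2/29 mod 31. 29⁻¹ ≡ 15 (mod 31) since 29·15 = 435 ≡ 1, so λ ≡ 30.
  x = λ² - 18 - 16 = 900 - 34 ≡ 29; y = λ·(18 - 29) - 2 ≡ 9. → (29, 9)
5Q: (29, 9) + (16, 4). λ = (4 - 9)/(16 - 29) ≡ 26/18 mod 31. 18⁻¹ ≡ 19 (mod 31), so λ ≡ 29.
  x = λ² - 29 - 16 = 841 - 45 ≡ 21; y = λ·(29 - 21) - 9 ≡ 6. → (21, 6)
6Q: (21, 6) + (16, 4). λ = (4 - 6)/(16 - 21) ≡ 29/26 mod 31. 26⁻¹ ≡ 6 (mod 31) since 26·6 = 156 ≡ 1, so λ ≡ 19.
  x = λ² - 21 - 16 = 361 - 37 ≡ 14; y = λ·(21 - 14) - 6 ≡ 3. → (14, 3)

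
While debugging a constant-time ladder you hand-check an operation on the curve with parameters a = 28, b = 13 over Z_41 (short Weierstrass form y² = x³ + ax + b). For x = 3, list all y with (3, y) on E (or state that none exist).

x³ + 28x + 13 = 124 ≡ 1 (mod 41).
Square roots of 1 mod 41: 1 and 40 (since 1² = 1 ≡ 1).

1, 40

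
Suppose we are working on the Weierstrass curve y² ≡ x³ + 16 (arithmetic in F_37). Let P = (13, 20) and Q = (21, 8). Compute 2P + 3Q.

(13, 17)

First 2P:
Repeated addition: build up to 2P.
2P: tangent at (13, 20): λ = (3·13² + 0)/(2·20) ≡ 26/3. 3⁻¹ ≡ 25 (mod 37), so λ ≡ 26·25 ≡ 21.
  x = λ² - 13 - 13 = 441 - 26 ≡ 8; y = λ·(13 - 8) - 20 ≡ 11. → (8, 11)
2P = (8, 11).
Next 3Q:
Repeated addition: build up to 3Q.
2Q: tangent at (21, 8): λ = (3·21² + 0)/(2·8) ≡ 28/16. 16⁻¹ ≡ 7 (mod 37) since 16·7 = 112 ≡ 1, so λ ≡ 28·7 ≡ 11.
  x = λ² - 21 - 21 = 121 - 42 ≡ 5; y = λ·(21 - 5) - 8 ≡ 20. → (5, 20)
3Q: (5, 20) + (21, 8). λ = (8 - 20)/(21 - 5) ≡ 25/16 mod 37. 16⁻¹ ≡ 7 (mod 37), so λ ≡ 27.
  x = λ² - 5 - 21 = 729 - 26 ≡ 0; y = λ·(5 - 0) - 20 ≡ 4. → (0, 4)
3Q = (0, 4).
Finally 2P + 3Q:
(8, 11) + (0, 4). λ = (4 - 11)/(0 - 8) ≡ 30/29 mod 37. 29⁻¹ ≡ 23 (mod 37), so λ ≡ 24.
  x = λ² - 8 - 0 = 576 - 8 ≡ 13; y = λ·(8 - 13) - 11 ≡ 17. → (13, 17)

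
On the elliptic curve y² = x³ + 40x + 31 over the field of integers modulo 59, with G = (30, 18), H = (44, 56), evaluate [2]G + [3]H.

First 2G:
Repeated addition: build up to 2G.
2G: tangent at (30, 18): λ = (3·30² + 40)/(2·18) ≡ 26/36. 36⁻¹ ≡ 41 (mod 59), so λ ≡ 26·41 ≡ 4.
  x = λ² - 30 - 30 = 16 - 60 ≡ 15; y = λ·(30 - 15) - 18 ≡ 42. → (15, 42)
2G = (15, 42).
Next 3H:
Repeated addition: build up to 3H.
2H: tangent at (44, 56): λ = (3·44² + 40)/(2·56) ≡ 7/53. 53⁻¹ ≡ 49 (mod 59), so λ ≡ 7·49 ≡ 48.
  x = λ² - 44 - 44 = 2304 - 88 ≡ 33; y = λ·(44 - 33) - 56 ≡ 0. → (33, 0)
3H: (33, 0) + (44, 56). λ = (56 - 0)/(44 - 33) ≡ 56/11 mod 59. 11⁻¹ ≡ 43 (mod 59), so λ ≡ 48.
  x = λ² - 33 - 44 = 2304 - 77 ≡ 44; y = λ·(33 - 44) - 0 ≡ 3. → (44, 3)
3H = (44, 3).
Finally 2G + 3H:
(15, 42) + (44, 3). λ = (3 - 42)/(44 - 15) ≡ 20/29 mod 59. 29⁻¹ ≡ 57 (mod 59), so λ ≡ 19.
  x = λ² - 15 - 44 = 361 - 59 ≡ 7; y = λ·(15 - 7) - 42 ≡ 51. → (7, 51)

(7, 51)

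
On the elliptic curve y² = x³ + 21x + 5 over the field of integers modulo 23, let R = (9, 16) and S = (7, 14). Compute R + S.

(9, 16) + (7, 14). λ = (14 - 16)/(7 - 9) ≡ 21/21 mod 23. 21⁻¹ ≡ 11 (mod 23), so λ ≡ 1.
  x = λ² - 9 - 7 = 1 - 16 ≡ 8; y = λ·(9 - 8) - 16 ≡ 8. → (8, 8)

(8, 8)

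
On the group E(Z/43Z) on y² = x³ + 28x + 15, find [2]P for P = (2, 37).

tangent at (2, 37): λ = (3·2² + 28)/(2·37) ≡ 40/31. 31⁻¹ ≡ 25 (mod 43), so λ ≡ 40·25 ≡ 11.
  x = λ² - 2 - 2 = 121 - 4 ≡ 31; y = λ·(2 - 31) - 37 ≡ 31. → (31, 31)

(31, 31)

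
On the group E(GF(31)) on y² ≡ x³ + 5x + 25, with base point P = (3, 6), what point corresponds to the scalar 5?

Repeated addition: build up to 5P.
2P: tangent at (3, 6): λ = (3·3² + 5)/(2·6) ≡ 1/12. 12⁻¹ ≡ 13 (mod 31) since 12·13 = 156 ≡ 1, so λ ≡ 1·13 ≡ 13.
  x = λ² - 3 - 3 = 169 - 6 ≡ 8; y = λ·(3 - 8) - 6 ≡ 22. → (8, 22)
3P: (8, 22) + (3, 6). λ = (6 - 22)/(3 - 8) ≡ 15/26 mod 31. 26⁻¹ ≡ 6 (mod 31) since 26·6 = 156 ≡ 1, so λ ≡ 28.
  x = λ² - 8 - 3 = 784 - 11 ≡ 29; y = λ·(8 - 29) - 22 ≡ 10. → (29, 10)
4P: (29, 10) + (3, 6). λ = (6 - 10)/(3 - 29) ≡ 27/5 mod 31. 5⁻¹ ≡ 25 (mod 31), so λ ≡ 24.
  x = λ² - 29 - 3 = 576 - 32 ≡ 17; y = λ·(29 - 17) - 10 ≡ 30. → (17, 30)
5P: (17, 30) + (3, 6). λ = (6 - 30)/(3 - 17) ≡ 7/17 mod 31. 17⁻¹ ≡ 11 (mod 31) since 17·11 = 187 ≡ 1, so λ ≡ 15.
  x = λ² - 17 - 3 = 225 - 20 ≡ 19; y = λ·(17 - 19) - 30 ≡ 2. → (19, 2)

(19, 2)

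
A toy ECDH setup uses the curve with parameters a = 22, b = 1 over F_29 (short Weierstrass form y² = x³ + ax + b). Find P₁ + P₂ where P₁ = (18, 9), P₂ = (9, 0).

(3, 6)

(18, 9) + (9, 0). λ = (0 - 9)/(9 - 18) ≡ 20/20 mod 29. 20⁻¹ ≡ 16 (mod 29) since 20·16 = 320 ≡ 1, so λ ≡ 1.
  x = λ² - 18 - 9 = 1 - 27 ≡ 3; y = λ·(18 - 3) - 9 ≡ 6. → (3, 6)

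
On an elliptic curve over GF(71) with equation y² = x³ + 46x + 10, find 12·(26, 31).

(38, 55)

Write G = (26, 31).
Repeated addition: build up to 12G.
2G: tangent at (26, 31): λ = (3·26² + 46)/(2·31) ≡ 15/62. 62⁻¹ ≡ 63 (mod 71) since 62·63 = 3906 ≡ 1, so λ ≡ 15·63 ≡ 22.
  x = λ² - 26 - 26 = 484 - 52 ≡ 6; y = λ·(26 - 6) - 31 ≡ 54. → (6, 54)
3G: (6, 54) + (26, 31). λ = (31 - 54)/(26 - 6) ≡ 48/20 mod 71. 20⁻¹ ≡ 32 (mod 71), so λ ≡ 45.
  x = λ² - 6 - 26 = 2025 - 32 ≡ 5; y = λ·(6 - 5) - 54 ≡ 62. → (5, 62)
4G: (5, 62) + (26, 31). λ = (31 - 62)/(26 - 5) ≡ 40/21 mod 71. 21⁻¹ ≡ 44 (mod 71) since 21·44 = 924 ≡ 1, so λ ≡ 56.
  x = λ² - 5 - 26 = 3136 - 31 ≡ 52; y = λ·(5 - 52) - 62 ≡ 4. → (52, 4)
5G: (52, 4) + (26, 31). λ = (31 - 4)/(26 - 52) ≡ 27/45 mod 71. 45⁻¹ ≡ 30 (mod 71), so λ ≡ 29.
  x = λ² - 52 - 26 = 841 - 78 ≡ 53; y = λ·(52 - 53) - 4 ≡ 38. → (53, 38)
6G: (53, 38) + (26, 31). λ = (31 - 38)/(26 - 53) ≡ 64/44 mod 71. 44⁻¹ ≡ 21 (mod 71), so λ ≡ 66.
  x = λ² - 53 - 26 = 4356 - 79 ≡ 17; y = λ·(53 - 17) - 38 ≡ 66. → (17, 66)
7G: (17, 66) + (26, 31). λ = (31 - 66)/(26 - 17) ≡ 36/9 mod 71. 9⁻¹ ≡ 8 (mod 71), so λ ≡ 4.
  x = λ² - 17 - 26 = 16 - 43 ≡ 44; y = λ·(17 - 44) - 66 ≡ 39. → (44, 39)
8G: (44, 39) + (26, 31). λ = (31 - 39)/(26 - 44) ≡ 63/53 mod 71. 53⁻¹ ≡ 67 (mod 71) since 53·67 = 3551 ≡ 1, so λ ≡ 32.
  x = λ² - 44 - 26 = 1024 - 70 ≡ 31; y = λ·(44 - 31) - 39 ≡ 22. → (31, 22)
9G: (31, 22) + (26, 31). λ = (31 - 22)/(26 - 31) ≡ 9/66 mod 71. 66⁻¹ ≡ 14 (mod 71), so λ ≡ 55.
  x = λ² - 31 - 26 = 3025 - 57 ≡ 57; y = λ·(31 - 57) - 22 ≡ 39. → (57, 39)
10G: (57, 39) + (26, 31). λ = (31 - 39)/(26 - 57) ≡ 63/40 mod 71. 40⁻¹ ≡ 16 (mod 71) since 40·16 = 640 ≡ 1, so λ ≡ 14.
  x = λ² - 57 - 26 = 196 - 83 ≡ 42; y = λ·(57 - 42) - 39 ≡ 29. → (42, 29)
11G: (42, 29) + (26, 31). λ = (31 - 29)/(26 - 42) ≡ 2/55 mod 71. 55⁻¹ ≡ 31 (mod 71) since 55·31 = 1705 ≡ 1, so λ ≡ 62.
  x = λ² - 42 - 26 = 3844 - 68 ≡ 13; y = λ·(42 - 13) - 29 ≡ 65. → (13, 65)
12G: (13, 65) + (26, 31). λ = (31 - 65)/(26 - 13) ≡ 37/13 mod 71. 13⁻¹ ≡ 11 (mod 71), so λ ≡ 52.
  x = λ² - 13 - 26 = 2704 - 39 ≡ 38; y = λ·(13 - 38) - 65 ≡ 55. → (38, 55)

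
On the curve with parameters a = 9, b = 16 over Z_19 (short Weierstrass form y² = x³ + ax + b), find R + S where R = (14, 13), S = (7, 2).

(14, 13) + (7, 2). λ = (2 - 13)/(7 - 14) ≡ 8/12 mod 19. 12⁻¹ ≡ 8 (mod 19), so λ ≡ 7.
  x = λ² - 14 - 7 = 49 - 21 ≡ 9; y = λ·(14 - 9) - 13 ≡ 3. → (9, 3)

(9, 3)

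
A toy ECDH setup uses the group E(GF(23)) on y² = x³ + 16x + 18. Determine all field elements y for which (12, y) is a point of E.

11, 12

x³ + 16x + 18 = 1938 ≡ 6 (mod 23).
Square roots of 6 mod 23: 11 and 12 (since 11² = 121 ≡ 6).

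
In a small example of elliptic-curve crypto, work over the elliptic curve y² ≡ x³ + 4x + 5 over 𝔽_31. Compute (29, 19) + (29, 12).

O

The two points share x = 29 and their y-coordinates satisfy 19 + 12 ≡ 0 (mod 31), so they are inverses. Their sum is 𝒪.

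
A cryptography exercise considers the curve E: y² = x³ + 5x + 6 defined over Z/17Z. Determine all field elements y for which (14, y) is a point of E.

x³ + 5x + 6 = 2820 ≡ 15 (mod 17).
Square roots of 15 mod 17: 7 and 10 (since 7² = 49 ≡ 15).

7, 10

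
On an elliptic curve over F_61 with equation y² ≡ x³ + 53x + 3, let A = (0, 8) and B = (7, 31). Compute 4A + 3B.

(7, 30)

First 4A:
Repeated addition: build up to 4A.
2A: tangent at (0, 8): λ = (3·0² + 53)/(2·8) ≡ 53/16. 16⁻¹ ≡ 42 (mod 61), so λ ≡ 53·42 ≡ 30.
  x = λ² - 0 - 0 = 900 - 0 ≡ 46; y = λ·(0 - 46) - 8 ≡ 15. → (46, 15)
3A: (46, 15) + (0, 8). λ = (8 - 15)/(0 - 46) ≡ 54/15 mod 61. 15⁻¹ ≡ 57 (mod 61), so λ ≡ 28.
  x = λ² - 46 - 0 = 784 - 46 ≡ 6; y = λ·(46 - 6) - 15 ≡ 7. → (6, 7)
4A: (6, 7) + (0, 8). λ = (8 - 7)/(0 - 6) ≡ 1/55 mod 61. 55⁻¹ ≡ 10 (mod 61) since 55·10 = 550 ≡ 1, so λ ≡ 10.
  x = λ² - 6 - 0 = 100 - 6 ≡ 33; y = λ·(6 - 33) - 7 ≡ 28. → (33, 28)
4A = (33, 28).
Next 3B:
Repeated addition: build up to 3B.
2B: tangent at (7, 31): λ = (3·7² + 53)/(2·31) ≡ 17/1. 1⁻¹ ≡ 1 (mod 61) since 1·1 = 1 ≡ 1, so λ ≡ 17·1 ≡ 17.
  x = λ² - 7 - 7 = 289 - 14 ≡ 31; y = λ·(7 - 31) - 31 ≡ 49. → (31, 49)
3B: (31, 49) + (7, 31). λ = (31 - 49)/(7 - 31) ≡ 43/37 mod 61. 37⁻¹ ≡ 33 (mod 61), so λ ≡ 16.
  x = λ² - 31 - 7 = 256 - 38 ≡ 35; y = λ·(31 - 35) - 49 ≡ 9. → (35, 9)
3B = (35, 9).
Finally 4A + 3B:
(33, 28) + (35, 9). λ = (9 - 28)/(35 - 33) ≡ 42/2 mod 61. 2⁻¹ ≡ 31 (mod 61) since 2·31 = 62 ≡ 1, so λ ≡ 21.
  x = λ² - 33 - 35 = 441 - 68 ≡ 7; y = λ·(33 - 7) - 28 ≡ 30. → (7, 30)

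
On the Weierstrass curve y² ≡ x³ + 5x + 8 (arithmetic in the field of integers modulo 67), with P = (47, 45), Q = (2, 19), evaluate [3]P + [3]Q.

(64, 57)

First 3P:
Repeated addition: build up to 3P.
2P: tangent at (47, 45): λ = (3·47² + 5)/(2·45) ≡ 66/23. 23⁻¹ ≡ 35 (mod 67) since 23·35 = 805 ≡ 1, so λ ≡ 66·35 ≡ 32.
  x = λ² - 47 - 47 = 1024 - 94 ≡ 59; y = λ·(47 - 59) - 45 ≡ 40. → (59, 40)
3P: (59, 40) + (47, 45). λ = (45 - 40)/(47 - 59) ≡ 5/55 mod 67. 55⁻¹ ≡ 39 (mod 67), so λ ≡ 61.
  x = λ² - 59 - 47 = 3721 - 106 ≡ 64; y = λ·(59 - 64) - 40 ≡ 57. → (64, 57)
3P = (64, 57).
Next 3Q:
Repeated addition: build up to 3Q.
2Q: tangent at (2, 19): λ = (3·2² + 5)/(2·19) ≡ 17/38. 38⁻¹ ≡ 30 (mod 67), so λ ≡ 17·30 ≡ 41.
  x = λ² - 2 - 2 = 1681 - 4 ≡ 2; y = λ·(2 - 2) - 19 ≡ 48. → (2, 48)
3Q: (2, 48) + (2, 19): same x and y₁ ≡ -y₂, so the sum is ∞.
3Q = ∞.
Finally 3P + 3Q:
(64, 57) + ∞ = (64, 57) (identity).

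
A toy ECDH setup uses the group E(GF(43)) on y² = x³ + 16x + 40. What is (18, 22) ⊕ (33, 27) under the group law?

(18, 22) + (33, 27). λ = (27 - 22)/(33 - 18) ≡ 5/15 mod 43. 15⁻¹ ≡ 23 (mod 43), so λ ≡ 29.
  x = λ² - 18 - 33 = 841 - 51 ≡ 16; y = λ·(18 - 16) - 22 ≡ 36. → (16, 36)

(16, 36)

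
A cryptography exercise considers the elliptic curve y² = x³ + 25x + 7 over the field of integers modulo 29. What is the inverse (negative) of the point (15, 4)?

(15, 25)

-(15, 4) = (15, -4 mod 29) = (15, 25).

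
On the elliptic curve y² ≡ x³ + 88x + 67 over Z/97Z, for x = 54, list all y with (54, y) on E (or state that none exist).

x³ + 88x + 67 = 162283 ≡ 2 (mod 97).
Square roots of 2 mod 97: 14 and 83 (since 14² = 196 ≡ 2).

14, 83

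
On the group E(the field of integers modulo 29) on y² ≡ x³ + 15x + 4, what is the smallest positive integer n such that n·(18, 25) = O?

6

2P: tangent at (18, 25): λ = (3·18² + 15)/(2·25) ≡ 1/21. 21⁻¹ ≡ 18 (mod 29), so λ ≡ 1·18 ≡ 18.
  x = λ² - 18 - 18 = 324 - 36 ≡ 27; y = λ·(18 - 27) - 25 ≡ 16. → (27, 16)
3P: (27, 16) + (18, 25). λ = (25 - 16)/(18 - 27) ≡ 9/20 mod 29. 20⁻¹ ≡ 16 (mod 29) since 20·16 = 320 ≡ 1, so λ ≡ 28.
  x = λ² - 27 - 18 = 784 - 45 ≡ 14; y = λ·(27 - 14) - 16 ≡ 0. → (14, 0)
4P: (14, 0) + (18, 25). λ = (25 - 0)/(18 - 14) ≡ 25/4 mod 29. 4⁻¹ ≡ 22 (mod 29), so λ ≡ 28.
  x = λ² - 14 - 18 = 784 - 32 ≡ 27; y = λ·(14 - 27) - 0 ≡ 13. → (27, 13)
5P: (27, 13) + (18, 25). λ = (25 - 13)/(18 - 27) ≡ 12/20 mod 29. 20⁻¹ ≡ 16 (mod 29), so λ ≡ 18.
  x = λ² - 27 - 18 = 324 - 45 ≡ 18; y = λ·(27 - 18) - 13 ≡ 4. → (18, 4)
6P: (18, 4) + (18, 25): same x and y₁ ≡ -y₂, so the sum is O.
6P = O, so the order is 6.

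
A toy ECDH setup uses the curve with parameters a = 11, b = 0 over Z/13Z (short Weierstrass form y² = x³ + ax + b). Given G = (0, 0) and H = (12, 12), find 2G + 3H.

First 2G:
Repeated addition: build up to 2G.
2G: (0, 0) + (0, 0): same x and y₁ ≡ -y₂, so the sum is ∞.
2G = ∞.
Next 3H:
Repeated addition: build up to 3H.
2H: tangent at (12, 12): λ = (3·12² + 11)/(2·12) ≡ 1/11. 11⁻¹ ≡ 6 (mod 13), so λ ≡ 1·6 ≡ 6.
  x = λ² - 12 - 12 = 36 - 24 ≡ 12; y = λ·(12 - 12) - 12 ≡ 1. → (12, 1)
3H: (12, 1) + (12, 12): same x and y₁ ≡ -y₂, so the sum is ∞.
3H = ∞.
Finally 2G + 3H:
∞ + ∞ = ∞ (identity).

O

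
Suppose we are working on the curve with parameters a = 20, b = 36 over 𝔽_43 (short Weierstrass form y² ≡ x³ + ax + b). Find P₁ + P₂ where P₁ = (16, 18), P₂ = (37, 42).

(15, 20)

(16, 18) + (37, 42). λ = (42 - 18)/(37 - 16) ≡ 24/21 mod 43. 21⁻¹ ≡ 41 (mod 43) since 21·41 = 861 ≡ 1, so λ ≡ 38.
  x = λ² - 16 - 37 = 1444 - 53 ≡ 15; y = λ·(16 - 15) - 18 ≡ 20. → (15, 20)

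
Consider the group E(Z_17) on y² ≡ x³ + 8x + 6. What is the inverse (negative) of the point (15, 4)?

-(15, 4) = (15, -4 mod 17) = (15, 13).

(15, 13)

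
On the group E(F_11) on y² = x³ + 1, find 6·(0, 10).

O

Write G = (0, 10).
Repeated addition: build up to 6G.
2G: tangent at (0, 10): λ = (3·0² + 0)/(2·10) ≡ 0/9. 9⁻¹ ≡ 5 (mod 11), so λ ≡ 0·5 ≡ 0.
  x = λ² - 0 - 0 = 0 - 0 ≡ 0; y = λ·(0 - 0) - 10 ≡ 1. → (0, 1)
3G: (0, 1) + (0, 10): same x and y₁ ≡ -y₂, so the sum is 𝒪.
4G: 𝒪 + (0, 10) = (0, 10) (identity).
5G: tangent at (0, 10): λ = (3·0² + 0)/(2·10) ≡ 0/9. 9⁻¹ ≡ 5 (mod 11), so λ ≡ 0·5 ≡ 0.
  x = λ² - 0 - 0 = 0 - 0 ≡ 0; y = λ·(0 - 0) - 10 ≡ 1. → (0, 1)
6G: (0, 1) + (0, 10): same x and y₁ ≡ -y₂, so the sum is 𝒪.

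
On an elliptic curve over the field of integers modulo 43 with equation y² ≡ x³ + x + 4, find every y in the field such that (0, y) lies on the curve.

x³ + 1x + 4 = 4 ≡ 4 (mod 43).
Square roots of 4 mod 43: 2 and 41 (since 2² = 4 ≡ 4).

2, 41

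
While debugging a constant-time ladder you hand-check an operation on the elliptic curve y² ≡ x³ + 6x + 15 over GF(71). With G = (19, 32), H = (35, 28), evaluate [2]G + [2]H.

(29, 15)

First 2G:
Repeated addition: build up to 2G.
2G: tangent at (19, 32): λ = (3·19² + 6)/(2·32) ≡ 24/64. 64⁻¹ ≡ 10 (mod 71), so λ ≡ 24·10 ≡ 27.
  x = λ² - 19 - 19 = 729 - 38 ≡ 52; y = λ·(19 - 52) - 32 ≡ 0. → (52, 0)
2G = (52, 0).
Next 2H:
Repeated addition: build up to 2H.
2H: tangent at (35, 28): λ = (3·35² + 6)/(2·28) ≡ 60/56. 56⁻¹ ≡ 52 (mod 71) since 56·52 = 2912 ≡ 1, so λ ≡ 60·52 ≡ 67.
  x = λ² - 35 - 35 = 4489 - 70 ≡ 17; y = λ·(35 - 17) - 28 ≡ 42. → (17, 42)
2H = (17, 42).
Finally 2G + 2H:
(52, 0) + (17, 42). λ = (42 - 0)/(17 - 52) ≡ 42/36 mod 71. 36⁻¹ ≡ 2 (mod 71) since 36·2 = 72 ≡ 1, so λ ≡ 13.
  x = λ² - 52 - 17 = 169 - 69 ≡ 29; y = λ·(52 - 29) - 0 ≡ 15. → (29, 15)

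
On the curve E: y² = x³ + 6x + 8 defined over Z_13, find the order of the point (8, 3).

2P: tangent at (8, 3): λ = (3·8² + 6)/(2·3) ≡ 3/6. 6⁻¹ ≡ 11 (mod 13), so λ ≡ 3·11 ≡ 7.
  x = λ² - 8 - 8 = 49 - 16 ≡ 7; y = λ·(8 - 7) - 3 ≡ 4. → (7, 4)
3P: (7, 4) + (8, 3). λ = (3 - 4)/(8 - 7) ≡ 12/1 mod 13. 1⁻¹ ≡ 1 (mod 13), so λ ≡ 12.
  x = λ² - 7 - 8 = 144 - 15 ≡ 12; y = λ·(7 - 12) - 4 ≡ 1. → (12, 1)
4P: (12, 1) + (8, 3). λ = (3 - 1)/(8 - 12) ≡ 2/9 mod 13. 9⁻¹ ≡ 3 (mod 13), so λ ≡ 6.
  x = λ² - 12 - 8 = 36 - 20 ≡ 3; y = λ·(12 - 3) - 1 ≡ 1. → (3, 1)
5P: (3, 1) + (8, 3). λ = (3 - 1)/(8 - 3) ≡ 2/5 mod 13. 5⁻¹ ≡ 8 (mod 13), so λ ≡ 3.
  x = λ² - 3 - 8 = 9 - 11 ≡ 11; y = λ·(3 - 11) - 1 ≡ 1. → (11, 1)
6P: (11, 1) + (8, 3). λ = (3 - 1)/(8 - 11) ≡ 2/10 mod 13. 10⁻¹ ≡ 4 (mod 13) since 10·4 = 40 ≡ 1, so λ ≡ 8.
  x = λ² - 11 - 8 = 64 - 19 ≡ 6; y = λ·(11 - 6) - 1 ≡ 0. → (6, 0)
7P: (6, 0) + (8, 3). λ = (3 - 0)/(8 - 6) ≡ 3/2 mod 13. 2⁻¹ ≡ 7 (mod 13) since 2·7 = 14 ≡ 1, so λ ≡ 8.
  x = λ² - 6 - 8 = 64 - 14 ≡ 11; y = λ·(6 - 11) - 0 ≡ 12. → (11, 12)
8P: (11, 12) + (8, 3). λ = (3 - 12)/(8 - 11) ≡ 4/10 mod 13. 10⁻¹ ≡ 4 (mod 13), so λ ≡ 3.
  x = λ² - 11 - 8 = 9 - 19 ≡ 3; y = λ·(11 - 3) - 12 ≡ 12. → (3, 12)
9P: (3, 12) + (8, 3). λ = (3 - 12)/(8 - 3) ≡ 4/5 mod 13. 5⁻¹ ≡ 8 (mod 13) since 5·8 = 40 ≡ 1, so λ ≡ 6.
  x = λ² - 3 - 8 = 36 - 11 ≡ 12; y = λ·(3 - 12) - 12 ≡ 12. → (12, 12)
10P: (12, 12) + (8, 3). λ = (3 - 12)/(8 - 12) ≡ 4/9 mod 13. 9⁻¹ ≡ 3 (mod 13), so λ ≡ 12.
  x = λ² - 12 - 8 = 144 - 20 ≡ 7; y = λ·(12 - 7) - 12 ≡ 9. → (7, 9)
11P: (7, 9) + (8, 3). λ = (3 - 9)/(8 - 7) ≡ 7/1 mod 13. 1⁻¹ ≡ 1 (mod 13) since 1·1 = 1 ≡ 1, so λ ≡ 7.
  x = λ² - 7 - 8 = 49 - 15 ≡ 8; y = λ·(7 - 8) - 9 ≡ 10. → (8, 10)
12P: (8, 10) + (8, 3): same x and y₁ ≡ -y₂, so the sum is O.
12P = O, so the order is 12.

12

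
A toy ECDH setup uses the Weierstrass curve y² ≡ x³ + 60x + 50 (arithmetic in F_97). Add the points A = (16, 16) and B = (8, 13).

(16, 16) + (8, 13). λ = (13 - 16)/(8 - 16) ≡ 94/89 mod 97. 89⁻¹ ≡ 12 (mod 97), so λ ≡ 61.
  x = λ² - 16 - 8 = 3721 - 24 ≡ 11; y = λ·(16 - 11) - 16 ≡ 95. → (11, 95)

(11, 95)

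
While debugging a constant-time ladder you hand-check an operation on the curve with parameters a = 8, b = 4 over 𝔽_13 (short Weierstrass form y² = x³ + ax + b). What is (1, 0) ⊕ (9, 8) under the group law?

(4, 10)

(1, 0) + (9, 8). λ = (8 - 0)/(9 - 1) ≡ 8/8 mod 13. 8⁻¹ ≡ 5 (mod 13), so λ ≡ 1.
  x = λ² - 1 - 9 = 1 - 10 ≡ 4; y = λ·(1 - 4) - 0 ≡ 10. → (4, 10)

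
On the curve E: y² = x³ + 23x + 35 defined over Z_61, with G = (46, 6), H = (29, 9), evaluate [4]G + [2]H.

First 4G:
Repeated addition: build up to 4G.
2G: tangent at (46, 6): λ = (3·46² + 23)/(2·6) ≡ 27/12. 12⁻¹ ≡ 56 (mod 61) since 12·56 = 672 ≡ 1, so λ ≡ 27·56 ≡ 48.
  x = λ² - 46 - 46 = 2304 - 92 ≡ 16; y = λ·(46 - 16) - 6 ≡ 31. → (16, 31)
3G: (16, 31) + (46, 6). λ = (6 - 31)/(46 - 16) ≡ 36/30 mod 61. 30⁻¹ ≡ 59 (mod 61), so λ ≡ 50.
  x = λ² - 16 - 46 = 2500 - 62 ≡ 59; y = λ·(16 - 59) - 31 ≡ 15. → (59, 15)
4G: (59, 15) + (46, 6). λ = (6 - 15)/(46 - 59) ≡ 52/48 mod 61. 48⁻¹ ≡ 14 (mod 61) since 48·14 = 672 ≡ 1, so λ ≡ 57.
  x = λ² - 59 - 46 = 3249 - 105 ≡ 33; y = λ·(59 - 33) - 15 ≡ 3. → (33, 3)
4G = (33, 3).
Next 2H:
Repeated addition: build up to 2H.
2H: tangent at (29, 9): λ = (3·29² + 23)/(2·9) ≡ 45/18. 18⁻¹ ≡ 17 (mod 61), so λ ≡ 45·17 ≡ 33.
  x = λ² - 29 - 29 = 1089 - 58 ≡ 55; y = λ·(29 - 55) - 9 ≡ 48. → (55, 48)
2H = (55, 48).
Finally 4G + 2H:
(33, 3) + (55, 48). λ = (48 - 3)/(55 - 33) ≡ 45/22 mod 61. 22⁻¹ ≡ 25 (mod 61) since 22·25 = 550 ≡ 1, so λ ≡ 27.
  x = λ² - 33 - 55 = 729 - 88 ≡ 31; y = λ·(33 - 31) - 3 ≡ 51. → (31, 51)

(31, 51)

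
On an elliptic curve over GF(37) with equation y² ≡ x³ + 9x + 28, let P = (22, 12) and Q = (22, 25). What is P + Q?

The two points share x = 22 and their y-coordinates satisfy 12 + 25 ≡ 0 (mod 37), so they are inverses. Their sum is O.

O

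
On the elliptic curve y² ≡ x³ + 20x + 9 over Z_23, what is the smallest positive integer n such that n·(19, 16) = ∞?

5

2P: tangent at (19, 16): λ = (3·19² + 20)/(2·16) ≡ 22/9. 9⁻¹ ≡ 18 (mod 23), so λ ≡ 22·18 ≡ 5.
  x = λ² - 19 - 19 = 25 - 38 ≡ 10; y = λ·(19 - 10) - 16 ≡ 6. → (10, 6)
3P: (10, 6) + (19, 16). λ = (16 - 6)/(19 - 10) ≡ 10/9 mod 23. 9⁻¹ ≡ 18 (mod 23), so λ ≡ 19.
  x = λ² - 10 - 19 = 361 - 29 ≡ 10; y = λ·(10 - 10) - 6 ≡ 17. → (10, 17)
4P: (10, 17) + (19, 16). λ = (16 - 17)/(19 - 10) ≡ 22/9 mod 23. 9⁻¹ ≡ 18 (mod 23), so λ ≡ 5.
  x = λ² - 10 - 19 = 25 - 29 ≡ 19; y = λ·(10 - 19) - 17 ≡ 7. → (19, 7)
5P: (19, 7) + (19, 16): same x and y₁ ≡ -y₂, so the sum is ∞.
5P = ∞, so the order is 5.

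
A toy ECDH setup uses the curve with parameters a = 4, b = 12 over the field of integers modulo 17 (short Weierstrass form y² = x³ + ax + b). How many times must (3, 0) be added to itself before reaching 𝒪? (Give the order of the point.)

2P: (3, 0) + (3, 0): same x and y₁ ≡ -y₂, so the sum is 𝒪.
2P = 𝒪, so the order is 2.

2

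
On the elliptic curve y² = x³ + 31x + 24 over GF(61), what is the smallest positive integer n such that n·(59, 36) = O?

2P: tangent at (59, 36): λ = (3·59² + 31)/(2·36) ≡ 43/11. 11⁻¹ ≡ 50 (mod 61), so λ ≡ 43·50 ≡ 15.
  x = λ² - 59 - 59 = 225 - 118 ≡ 46; y = λ·(59 - 46) - 36 ≡ 37. → (46, 37)
3P: (46, 37) + (59, 36). λ = (36 - 37)/(59 - 46) ≡ 60/13 mod 61. 13⁻¹ ≡ 47 (mod 61), so λ ≡ 14.
  x = λ² - 46 - 59 = 196 - 105 ≡ 30; y = λ·(46 - 30) - 37 ≡ 4. → (30, 4)
4P: (30, 4) + (59, 36). λ = (36 - 4)/(59 - 30) ≡ 32/29 mod 61. 29⁻¹ ≡ 40 (mod 61), so λ ≡ 60.
  x = λ² - 30 - 59 = 3600 - 89 ≡ 34; y = λ·(30 - 34) - 4 ≡ 0. → (34, 0)
5P: (34, 0) + (59, 36). λ = (36 - 0)/(59 - 34) ≡ 36/25 mod 61. 25⁻¹ ≡ 22 (mod 61), so λ ≡ 60.
  x = λ² - 34 - 59 = 3600 - 93 ≡ 30; y = λ·(34 - 30) - 0 ≡ 57. → (30, 57)
6P: (30, 57) + (59, 36). λ = (36 - 57)/(59 - 30) ≡ 40/29 mod 61. 29⁻¹ ≡ 40 (mod 61) since 29·40 = 1160 ≡ 1, so λ ≡ 14.
  x = λ² - 30 - 59 = 196 - 89 ≡ 46; y = λ·(30 - 46) - 57 ≡ 24. → (46, 24)
7P: (46, 24) + (59, 36). λ = (36 - 24)/(59 - 46) ≡ 12/13 mod 61. 13⁻¹ ≡ 47 (mod 61), so λ ≡ 15.
  x = λ² - 46 - 59 = 225 - 105 ≡ 59; y = λ·(46 - 59) - 24 ≡ 25. → (59, 25)
8P: (59, 25) + (59, 36): same x and y₁ ≡ -y₂, so the sum is O.
8P = O, so the order is 8.

8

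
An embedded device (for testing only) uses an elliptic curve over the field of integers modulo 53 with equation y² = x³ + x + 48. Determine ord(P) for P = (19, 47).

2P: tangent at (19, 47): λ = (3·19² + 1)/(2·47) ≡ 24/41. 41⁻¹ ≡ 22 (mod 53), so λ ≡ 24·22 ≡ 51.
  x = λ² - 19 - 19 = 2601 - 38 ≡ 19; y = λ·(19 - 19) - 47 ≡ 6. → (19, 6)
3P: (19, 6) + (19, 47): same x and y₁ ≡ -y₂, so the sum is the point at infinity.
3P = the point at infinity, so the order is 3.

3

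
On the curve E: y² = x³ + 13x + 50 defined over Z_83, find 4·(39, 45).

Write P = (39, 45).
Double-and-add on 4 = (100)₂. Start with P = (39, 45) for the leading 1-bit.
double: tangent at (39, 45): λ = (3·39² + 13)/(2·45) ≡ 11/7. 7⁻¹ ≡ 12 (mod 83), so λ ≡ 11·12 ≡ 49.
  x = λ² - 39 - 39 = 2401 - 78 ≡ 82; y = λ·(39 - 82) - 45 ≡ 6. → (82, 6)
double: tangent at (82, 6): λ = (3·82² + 13)/(2·6) ≡ 16/12. 12⁻¹ ≡ 7 (mod 83), so λ ≡ 16·7 ≡ 29.
  x = λ² - 82 - 82 = 841 - 164 ≡ 13; y = λ·(82 - 13) - 6 ≡ 3. → (13, 3)

(13, 3)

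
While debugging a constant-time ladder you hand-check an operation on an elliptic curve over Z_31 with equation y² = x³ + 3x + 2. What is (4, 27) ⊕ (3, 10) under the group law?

(4, 27) + (3, 10). λ = (10 - 27)/(3 - 4) ≡ 14/30 mod 31. 30⁻¹ ≡ 30 (mod 31) since 30·30 = 900 ≡ 1, so λ ≡ 17.
  x = λ² - 4 - 3 = 289 - 7 ≡ 3; y = λ·(4 - 3) - 27 ≡ 21. → (3, 21)

(3, 21)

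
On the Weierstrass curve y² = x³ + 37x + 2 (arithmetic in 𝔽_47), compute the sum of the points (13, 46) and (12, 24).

(36, 12)

(13, 46) + (12, 24). λ = (24 - 46)/(12 - 13) ≡ 25/46 mod 47. 46⁻¹ ≡ 46 (mod 47) since 46·46 = 2116 ≡ 1, so λ ≡ 22.
  x = λ² - 13 - 12 = 484 - 25 ≡ 36; y = λ·(13 - 36) - 46 ≡ 12. → (36, 12)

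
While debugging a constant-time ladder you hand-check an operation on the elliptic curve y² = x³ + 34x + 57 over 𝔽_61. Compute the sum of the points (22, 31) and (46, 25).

(22, 31) + (46, 25). λ = (25 - 31)/(46 - 22) ≡ 55/24 mod 61. 24⁻¹ ≡ 28 (mod 61), so λ ≡ 15.
  x = λ² - 22 - 46 = 225 - 68 ≡ 35; y = λ·(22 - 35) - 31 ≡ 18. → (35, 18)

(35, 18)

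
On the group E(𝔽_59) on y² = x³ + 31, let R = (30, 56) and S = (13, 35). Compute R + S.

(30, 56) + (13, 35). λ = (35 - 56)/(13 - 30) ≡ 38/42 mod 59. 42⁻¹ ≡ 52 (mod 59) since 42·52 = 2184 ≡ 1, so λ ≡ 29.
  x = λ² - 30 - 13 = 841 - 43 ≡ 31; y = λ·(30 - 31) - 56 ≡ 33. → (31, 33)

(31, 33)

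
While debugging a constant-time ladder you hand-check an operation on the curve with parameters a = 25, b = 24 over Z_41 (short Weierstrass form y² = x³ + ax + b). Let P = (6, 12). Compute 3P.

Repeated addition: build up to 3P.
2P: tangent at (6, 12): λ = (3·6² + 25)/(2·12) ≡ 10/24. 24⁻¹ ≡ 12 (mod 41) since 24·12 = 288 ≡ 1, so λ ≡ 10·12 ≡ 38.
  x = λ² - 6 - 6 = 1444 - 12 ≡ 38; y = λ·(6 - 38) - 12 ≡ 2. → (38, 2)
3P: (38, 2) + (6, 12). λ = (12 - 2)/(6 - 38) ≡ 10/9 mod 41. 9⁻¹ ≡ 32 (mod 41), so λ ≡ 33.
  x = λ² - 38 - 6 = 1089 - 44 ≡ 20; y = λ·(38 - 20) - 2 ≡ 18. → (20, 18)

(20, 18)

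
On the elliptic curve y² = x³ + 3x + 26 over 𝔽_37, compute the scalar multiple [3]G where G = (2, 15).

Repeated addition: build up to 3G.
2G: tangent at (2, 15): λ = (3·2² + 3)/(2·15) ≡ 15/30. 30⁻¹ ≡ 21 (mod 37), so λ ≡ 15·21 ≡ 19.
  x = λ² - 2 - 2 = 361 - 4 ≡ 24; y = λ·(2 - 24) - 15 ≡ 11. → (24, 11)
3G: (24, 11) + (2, 15). λ = (15 - 11)/(2 - 24) ≡ 4/15 mod 37. 15⁻¹ ≡ 5 (mod 37) since 15·5 = 75 ≡ 1, so λ ≡ 20.
  x = λ² - 24 - 2 = 400 - 26 ≡ 4; y = λ·(24 - 4) - 11 ≡ 19. → (4, 19)

(4, 19)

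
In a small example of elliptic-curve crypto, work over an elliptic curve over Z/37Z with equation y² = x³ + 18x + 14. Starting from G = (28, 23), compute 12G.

(18, 19)

Double-and-add on 12 = (1100)₂. Start with G = (28, 23) for the leading 1-bit.
double: tangent at (28, 23): λ = (3·28² + 18)/(2·23) ≡ 2/9. 9⁻¹ ≡ 33 (mod 37) since 9·33 = 297 ≡ 1, so λ ≡ 2·33 ≡ 29.
  x = λ² - 28 - 28 = 841 - 56 ≡ 8; y = λ·(28 - 8) - 23 ≡ 2. → (8, 2)
add G: (8, 2) + (28, 23). λ = (23 - 2)/(28 - 8) ≡ 21/20 mod 37. 20⁻¹ ≡ 13 (mod 37), so λ ≡ 14.
  x = λ² - 8 - 28 = 196 - 36 ≡ 12; y = λ·(8 - 12) - 2 ≡ 16. → (12, 16)
double: tangent at (12, 16): λ = (3·12² + 18)/(2·16) ≡ 6/32. 32⁻¹ ≡ 22 (mod 37), so λ ≡ 6·22 ≡ 21.
  x = λ² - 12 - 12 = 441 - 24 ≡ 10; y = λ·(12 - 10) - 16 ≡ 26. → (10, 26)
double: tangent at (10, 26): λ = (3·10² + 18)/(2·26) ≡ 22/15. 15⁻¹ ≡ 5 (mod 37), so λ ≡ 22·5 ≡ 36.
  x = λ² - 10 - 10 = 1296 - 20 ≡ 18; y = λ·(10 - 18) - 26 ≡ 19. → (18, 19)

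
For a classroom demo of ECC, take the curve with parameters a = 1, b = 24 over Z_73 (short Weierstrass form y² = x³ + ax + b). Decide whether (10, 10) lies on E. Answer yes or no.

no

y² = 10² ≡ 27; x³ + 1x + 24 = 1034 ≡ 12 (mod 73). 27 ≠ 12.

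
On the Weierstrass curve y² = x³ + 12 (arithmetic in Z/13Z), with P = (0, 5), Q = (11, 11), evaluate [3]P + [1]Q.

(11, 11)

First 3P:
Repeated addition: build up to 3P.
2P: tangent at (0, 5): λ = (3·0² + 0)/(2·5) ≡ 0/10. 10⁻¹ ≡ 4 (mod 13), so λ ≡ 0·4 ≡ 0.
  x = λ² - 0 - 0 = 0 - 0 ≡ 0; y = λ·(0 - 0) - 5 ≡ 8. → (0, 8)
3P: (0, 8) + (0, 5): same x and y₁ ≡ -y₂, so the sum is 𝒪.
3P = 𝒪.
Finally 3P + Q:
𝒪 + (11, 11) = (11, 11) (identity).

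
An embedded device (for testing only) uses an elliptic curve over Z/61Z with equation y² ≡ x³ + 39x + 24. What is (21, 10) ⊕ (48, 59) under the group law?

(5, 10)

(21, 10) + (48, 59). λ = (59 - 10)/(48 - 21) ≡ 49/27 mod 61. 27⁻¹ ≡ 52 (mod 61), so λ ≡ 47.
  x = λ² - 21 - 48 = 2209 - 69 ≡ 5; y = λ·(21 - 5) - 10 ≡ 10. → (5, 10)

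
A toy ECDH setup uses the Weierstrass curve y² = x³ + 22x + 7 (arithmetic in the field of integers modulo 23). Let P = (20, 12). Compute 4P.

(18, 5)

Repeated addition: build up to 4P.
2P: tangent at (20, 12): λ = (3·20² + 22)/(2·12) ≡ 3/1. 1⁻¹ ≡ 1 (mod 23) since 1·1 = 1 ≡ 1, so λ ≡ 3·1 ≡ 3.
  x = λ² - 20 - 20 = 9 - 40 ≡ 15; y = λ·(20 - 15) - 12 ≡ 3. → (15, 3)
3P: (15, 3) + (20, 12). λ = (12 - 3)/(20 - 15) ≡ 9/5 mod 23. 5⁻¹ ≡ 14 (mod 23) since 5·14 = 70 ≡ 1, so λ ≡ 11.
  x = λ² - 15 - 20 = 121 - 35 ≡ 17; y = λ·(15 - 17) - 3 ≡ 21. → (17, 21)
4P: (17, 21) + (20, 12). λ = (12 - 21)/(20 - 17) ≡ 14/3 mod 23. 3⁻¹ ≡ 8 (mod 23) since 3·8 = 24 ≡ 1, so λ ≡ 20.
  x = λ² - 17 - 20 = 400 - 37 ≡ 18; y = λ·(17 - 18) - 21 ≡ 5. → (18, 5)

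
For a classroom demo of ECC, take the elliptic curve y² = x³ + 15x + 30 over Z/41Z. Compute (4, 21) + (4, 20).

The two points share x = 4 and their y-coordinates satisfy 21 + 20 ≡ 0 (mod 41), so they are inverses. Their sum is 𝒪.

O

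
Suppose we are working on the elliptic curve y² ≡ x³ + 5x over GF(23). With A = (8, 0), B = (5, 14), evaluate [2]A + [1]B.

(5, 14)

First 2A:
Repeated addition: build up to 2A.
2A: (8, 0) + (8, 0): same x and y₁ ≡ -y₂, so the sum is O.
2A = O.
Finally 2A + B:
O + (5, 14) = (5, 14) (identity).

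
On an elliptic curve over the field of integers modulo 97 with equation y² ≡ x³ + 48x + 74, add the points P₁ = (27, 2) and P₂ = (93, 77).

(31, 64)

(27, 2) + (93, 77). λ = (77 - 2)/(93 - 27) ≡ 75/66 mod 97. 66⁻¹ ≡ 25 (mod 97), so λ ≡ 32.
  x = λ² - 27 - 93 = 1024 - 120 ≡ 31; y = λ·(27 - 31) - 2 ≡ 64. → (31, 64)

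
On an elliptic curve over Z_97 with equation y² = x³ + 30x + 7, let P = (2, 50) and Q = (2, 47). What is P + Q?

The two points share x = 2 and their y-coordinates satisfy 50 + 47 ≡ 0 (mod 97), so they are inverses. Their sum is 𝒪.

O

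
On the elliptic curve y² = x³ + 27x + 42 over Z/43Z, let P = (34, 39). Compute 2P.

tangent at (34, 39): λ = (3·34² + 27)/(2·39) ≡ 12/35. 35⁻¹ ≡ 16 (mod 43) since 35·16 = 560 ≡ 1, so λ ≡ 12·16 ≡ 20.
  x = λ² - 34 - 34 = 400 - 68 ≡ 31; y = λ·(34 - 31) - 39 ≡ 21. → (31, 21)

(31, 21)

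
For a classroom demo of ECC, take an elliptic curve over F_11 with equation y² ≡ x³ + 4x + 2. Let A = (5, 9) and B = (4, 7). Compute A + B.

(5, 9) + (4, 7). λ = (7 - 9)/(4 - 5) ≡ 9/10 mod 11. 10⁻¹ ≡ 10 (mod 11) since 10·10 = 100 ≡ 1, so λ ≡ 2.
  x = λ² - 5 - 4 = 4 - 9 ≡ 6; y = λ·(5 - 6) - 9 ≡ 0. → (6, 0)

(6, 0)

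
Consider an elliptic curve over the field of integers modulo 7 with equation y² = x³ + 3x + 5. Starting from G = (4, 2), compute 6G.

Double-and-add on 6 = (110)₂. Start with G = (4, 2) for the leading 1-bit.
double: tangent at (4, 2): λ = (3·4² + 3)/(2·2) ≡ 2/4. 4⁻¹ ≡ 2 (mod 7), so λ ≡ 2·2 ≡ 4.
  x = λ² - 4 - 4 = 16 - 8 ≡ 1; y = λ·(4 - 1) - 2 ≡ 3. → (1, 3)
add G: (1, 3) + (4, 2). λ = (2 - 3)/(4 - 1) ≡ 6/3 mod 7. 3⁻¹ ≡ 5 (mod 7), so λ ≡ 2.
  x = λ² - 1 - 4 = 4 - 5 ≡ 6; y = λ·(1 - 6) - 3 ≡ 1. → (6, 1)
double: tangent at (6, 1): λ = (3·6² + 3)/(2·1) ≡ 6/2. 2⁻¹ ≡ 4 (mod 7), so λ ≡ 6·4 ≡ 3.
  x = λ² - 6 - 6 = 9 - 12 ≡ 4; y = λ·(6 - 4) - 1 ≡ 5. → (4, 5)

(4, 5)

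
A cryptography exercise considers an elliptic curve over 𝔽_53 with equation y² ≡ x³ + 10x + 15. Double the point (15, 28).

(13, 40)

tangent at (15, 28): λ = (3·15² + 10)/(2·28) ≡ 49/3. 3⁻¹ ≡ 18 (mod 53) since 3·18 = 54 ≡ 1, so λ ≡ 49·18 ≡ 34.
  x = λ² - 15 - 15 = 1156 - 30 ≡ 13; y = λ·(15 - 13) - 28 ≡ 40. → (13, 40)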